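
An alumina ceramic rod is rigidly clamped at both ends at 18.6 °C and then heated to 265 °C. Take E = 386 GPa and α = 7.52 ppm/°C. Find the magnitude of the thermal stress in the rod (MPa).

715 MPa

ΔT = 246.4 K. Constrained thermal stress σ = E·α·ΔT = 386.0×10³ MPa × 7.52×10⁻⁶ × 246.4 = 715 MPa (compressive).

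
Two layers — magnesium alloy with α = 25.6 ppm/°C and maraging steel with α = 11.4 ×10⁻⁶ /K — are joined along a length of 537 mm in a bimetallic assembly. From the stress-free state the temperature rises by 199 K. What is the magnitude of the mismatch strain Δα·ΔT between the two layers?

Δα = |25.6 − 11.4|×10⁻⁶/K = 14.2×10⁻⁶/K.
Mismatch strain = Δα·ΔT = 14.2×10⁻⁶ × 199.0 = 2.83×10⁻³.

2.83×10⁻³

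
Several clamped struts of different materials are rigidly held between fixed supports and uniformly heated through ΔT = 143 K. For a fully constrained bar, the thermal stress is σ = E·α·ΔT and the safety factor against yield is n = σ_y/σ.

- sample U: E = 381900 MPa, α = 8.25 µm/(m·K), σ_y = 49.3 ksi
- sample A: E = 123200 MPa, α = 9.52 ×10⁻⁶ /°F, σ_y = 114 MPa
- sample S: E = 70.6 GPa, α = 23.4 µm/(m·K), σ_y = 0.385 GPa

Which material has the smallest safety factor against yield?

In consistent units (E in GPa, α in ×10⁻⁶/K, σ_y in MPa):
  sample U: E = 381.9, α = 8.25, σ_y = 339.9 → σ = 451 MPa, n = 0.754
  sample A: E = 123.2, α = 17.1, σ_y = 114.0 → σ = 302 MPa, n = 0.378
  sample S: E = 70.60, α = 23.4, σ_y = 385.0 → σ = 236 MPa, n = 1.63
The minimum is sample A at n = 0.378.

sample A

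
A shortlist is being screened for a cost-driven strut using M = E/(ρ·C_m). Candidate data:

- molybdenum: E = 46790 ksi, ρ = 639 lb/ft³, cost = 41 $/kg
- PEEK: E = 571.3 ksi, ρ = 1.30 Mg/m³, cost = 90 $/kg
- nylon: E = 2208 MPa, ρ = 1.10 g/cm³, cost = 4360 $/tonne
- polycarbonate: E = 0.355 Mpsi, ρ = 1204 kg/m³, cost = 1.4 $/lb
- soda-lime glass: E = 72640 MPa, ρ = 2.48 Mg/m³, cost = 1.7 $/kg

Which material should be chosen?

soda-lime glass

In SI units:
  molybdenum: E = 322.6 GPa, ρ = 10240 kg/m³, cost = 41.00 $/kg
  PEEK: E = 3.939 GPa, ρ = 1300 kg/m³, cost = 90.00 $/kg
  nylon: E = 2.208 GPa, ρ = 1100 kg/m³, cost = 4.360 $/kg
  polycarbonate: E = 2.448 GPa, ρ = 1204 kg/m³, cost = 3.086 $/kg
  soda-lime glass: E = 72.64 GPa, ρ = 2480 kg/m³, cost = 1.700 $/kg
  soda-lime glass: M = 17.2 MN·m per $
  molybdenum: M = 0.769 MN·m per $
  polycarbonate: M = 0.659 MN·m per $
  nylon: M = 0.460 MN·m per $
  PEEK: M = 0.0337 MN·m per $
The maximum is for soda-lime glass.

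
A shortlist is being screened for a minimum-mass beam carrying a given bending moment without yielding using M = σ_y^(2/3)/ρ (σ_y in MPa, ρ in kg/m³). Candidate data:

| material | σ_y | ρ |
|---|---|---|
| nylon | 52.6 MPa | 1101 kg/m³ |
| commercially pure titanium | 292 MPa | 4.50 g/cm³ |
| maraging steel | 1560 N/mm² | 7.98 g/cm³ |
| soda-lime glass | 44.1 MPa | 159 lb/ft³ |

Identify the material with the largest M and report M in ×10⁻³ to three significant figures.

Convert each candidate to consistent units, then evaluate M:
  nylon: σ_y = 52.60 MPa, ρ = 1101 kg/m³
  commercially pure titanium: σ_y = 292.0 MPa, ρ = 4500 kg/m³
  maraging steel: σ_y = 1560 MPa, ρ = 7980 kg/m³
  soda-lime glass: σ_y = 44.10 MPa, ρ = 2547 kg/m³
  maraging steel: M = 16.9×10⁻³
  nylon: M = 12.8×10⁻³
  commercially pure titanium: M = 9.78×10⁻³
  soda-lime glass: M = 4.90×10⁻³
Maraging steel ranks first.

maraging steel, M = 16.9×10⁻³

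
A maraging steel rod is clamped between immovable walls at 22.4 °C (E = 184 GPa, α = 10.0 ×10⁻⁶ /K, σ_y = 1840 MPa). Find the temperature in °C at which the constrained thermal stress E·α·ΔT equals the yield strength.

E·α·ΔT = 1840 MPa ⇒ ΔT = 1840 / (184.0×10³ × 10.0×10⁻⁶) = 1000 K.
T = 22.4 + 1000 = 1022 °C.

1020 °C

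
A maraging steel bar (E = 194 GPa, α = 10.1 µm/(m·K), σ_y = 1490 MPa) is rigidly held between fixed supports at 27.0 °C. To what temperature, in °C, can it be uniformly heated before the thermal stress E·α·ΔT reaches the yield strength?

E·α·ΔT = 1490 MPa ⇒ ΔT = 1490 / (194.0×10³ × 10.1×10⁻⁶) = 760.4 K.
T = 27.0 + 760.4 = 787.4 °C.

787 °C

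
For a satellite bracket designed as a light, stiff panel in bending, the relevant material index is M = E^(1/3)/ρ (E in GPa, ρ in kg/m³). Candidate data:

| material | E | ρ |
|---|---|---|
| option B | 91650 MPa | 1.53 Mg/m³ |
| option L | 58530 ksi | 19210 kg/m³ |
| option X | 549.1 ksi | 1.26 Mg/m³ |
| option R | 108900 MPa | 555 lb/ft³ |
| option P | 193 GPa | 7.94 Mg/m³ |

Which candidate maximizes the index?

option B

After converting to SI:
  option B: E = 91.65 GPa, ρ = 1530 kg/m³
  option L: E = 403.6 GPa, ρ = 19210 kg/m³
  option X: E = 3.786 GPa, ρ = 1260 kg/m³
  option R: E = 108.9 GPa, ρ = 8890 kg/m³
  option P: E = 193.0 GPa, ρ = 7940 kg/m³
  option B: M = 2.95×10⁻³
  option X: M = 1.24×10⁻³
  option P: M = 0.728×10⁻³
  option R: M = 0.537×10⁻³
  option L: M = 0.385×10⁻³
Option B has the largest M.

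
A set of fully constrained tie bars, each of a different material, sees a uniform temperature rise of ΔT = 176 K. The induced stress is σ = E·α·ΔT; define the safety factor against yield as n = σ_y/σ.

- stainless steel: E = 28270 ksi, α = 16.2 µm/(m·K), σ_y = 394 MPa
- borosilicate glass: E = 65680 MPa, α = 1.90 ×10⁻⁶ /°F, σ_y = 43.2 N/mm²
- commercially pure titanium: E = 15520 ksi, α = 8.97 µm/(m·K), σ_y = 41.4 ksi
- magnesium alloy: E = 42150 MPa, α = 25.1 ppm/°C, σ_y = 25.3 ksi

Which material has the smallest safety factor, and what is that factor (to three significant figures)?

Converting E to GPa, α to ×10⁻⁶/K, σ_y to MPa, then σ and n for each:
  stainless steel: E = 194.9, α = 16.2, σ_y = 394.0 → σ = 556 MPa, n = 0.709
  borosilicate glass: E = 65.68, α = 3.42, σ_y = 43.20 → σ = 39.5 MPa, n = 1.09
  commercially pure titanium: E = 107.0, α = 8.97, σ_y = 285.4 → σ = 169 MPa, n = 1.69
  magnesium alloy: E = 42.15, α = 25.1, σ_y = 174.4 → σ = 186 MPa, n = 0.937
Smallest n: stainless steel with n = 0.709.

stainless steel, n = 0.709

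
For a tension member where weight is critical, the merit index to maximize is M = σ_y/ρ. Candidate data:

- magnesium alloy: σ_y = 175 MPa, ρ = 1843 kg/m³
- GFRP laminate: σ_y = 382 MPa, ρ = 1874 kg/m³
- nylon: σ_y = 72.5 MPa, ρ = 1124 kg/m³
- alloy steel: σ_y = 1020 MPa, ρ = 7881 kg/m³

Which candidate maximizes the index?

Evaluate M for each candidate:
  GFRP laminate: M = 204 kN·m/kg
  alloy steel: M = 129 kN·m/kg
  magnesium alloy: M = 95.0 kN·m/kg
  nylon: M = 64.5 kN·m/kg
GFRP laminate ranks first.

GFRP laminate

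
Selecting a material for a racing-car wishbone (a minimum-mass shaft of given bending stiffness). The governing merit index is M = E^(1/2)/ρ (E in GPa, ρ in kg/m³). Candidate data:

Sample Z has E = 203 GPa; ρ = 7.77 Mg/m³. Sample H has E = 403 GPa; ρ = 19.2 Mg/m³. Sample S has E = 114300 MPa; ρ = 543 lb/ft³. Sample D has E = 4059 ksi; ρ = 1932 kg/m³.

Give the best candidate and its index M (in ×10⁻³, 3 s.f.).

In SI units:
  sample Z: E = 203.0 GPa, ρ = 7770 kg/m³
  sample H: E = 403.0 GPa, ρ = 19200 kg/m³
  sample S: E = 114.3 GPa, ρ = 8698 kg/m³
  sample D: E = 27.99 GPa, ρ = 1932 kg/m³
  sample D: M = 2.74×10⁻³
  sample Z: M = 1.83×10⁻³
  sample S: M = 1.23×10⁻³
  sample H: M = 1.05×10⁻³
Sample D has the largest M.

sample D, M = 2.74×10⁻³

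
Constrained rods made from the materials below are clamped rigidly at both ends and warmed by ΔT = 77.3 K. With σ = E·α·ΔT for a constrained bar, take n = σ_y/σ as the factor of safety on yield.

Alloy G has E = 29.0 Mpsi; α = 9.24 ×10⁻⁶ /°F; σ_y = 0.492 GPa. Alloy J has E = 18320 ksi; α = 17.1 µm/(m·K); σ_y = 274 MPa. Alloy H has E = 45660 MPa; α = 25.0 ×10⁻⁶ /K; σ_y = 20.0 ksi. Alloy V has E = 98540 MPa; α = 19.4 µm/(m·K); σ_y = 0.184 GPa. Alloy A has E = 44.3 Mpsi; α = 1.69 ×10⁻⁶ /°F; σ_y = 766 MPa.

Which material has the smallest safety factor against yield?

alloy V

In consistent units (E in GPa, α in ×10⁻⁶/K, σ_y in MPa):
  alloy G: E = 199.9, α = 16.6, σ_y = 492.0 → σ = 257 MPa, n = 1.91
  alloy J: E = 126.3, α = 17.1, σ_y = 274.0 → σ = 167 MPa, n = 1.64
  alloy H: E = 45.66, α = 25.0, σ_y = 137.9 → σ = 88.2 MPa, n = 1.56
  alloy V: E = 98.54, α = 19.4, σ_y = 184.0 → σ = 148 MPa, n = 1.25
  alloy A: E = 305.4, α = 3.04, σ_y = 766.0 → σ = 71.8 MPa, n = 10.7
Alloy V has the lowest safety factor, n = 1.25.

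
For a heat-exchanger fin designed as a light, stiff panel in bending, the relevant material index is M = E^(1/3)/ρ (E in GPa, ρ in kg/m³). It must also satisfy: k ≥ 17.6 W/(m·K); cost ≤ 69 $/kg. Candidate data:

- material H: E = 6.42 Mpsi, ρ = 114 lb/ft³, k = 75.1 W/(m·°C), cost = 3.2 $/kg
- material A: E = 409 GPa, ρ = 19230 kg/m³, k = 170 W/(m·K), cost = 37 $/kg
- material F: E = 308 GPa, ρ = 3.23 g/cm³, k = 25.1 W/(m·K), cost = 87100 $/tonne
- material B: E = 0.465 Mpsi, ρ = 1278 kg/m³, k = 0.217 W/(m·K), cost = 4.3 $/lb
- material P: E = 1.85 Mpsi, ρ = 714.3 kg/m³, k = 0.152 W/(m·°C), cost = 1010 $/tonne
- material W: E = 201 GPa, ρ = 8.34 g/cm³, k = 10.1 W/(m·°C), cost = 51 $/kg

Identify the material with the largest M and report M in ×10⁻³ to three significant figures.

material H, M = 1.94×10⁻³

Screen on constraints: k ≥ 17.6 W/(m·K); cost ≤ 69 $/kg. Survivors: material H, material A.
Normalizing units and computing the index:
  material H: E = 44.26 GPa, ρ = 1826 kg/m³
  material A: E = 409.0 GPa, ρ = 19230 kg/m³
  material H: M = 1.94×10⁻³
  material A: M = 0.386×10⁻³
Highest index: material H.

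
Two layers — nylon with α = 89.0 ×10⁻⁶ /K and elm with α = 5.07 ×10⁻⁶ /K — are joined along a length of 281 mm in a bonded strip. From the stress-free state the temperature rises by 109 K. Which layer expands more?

nylon

α(nylon) = 89.0×10⁻⁶/K vs α(elm) = 5.07×10⁻⁶/K.
Higher α expands more for the same ΔT: nylon.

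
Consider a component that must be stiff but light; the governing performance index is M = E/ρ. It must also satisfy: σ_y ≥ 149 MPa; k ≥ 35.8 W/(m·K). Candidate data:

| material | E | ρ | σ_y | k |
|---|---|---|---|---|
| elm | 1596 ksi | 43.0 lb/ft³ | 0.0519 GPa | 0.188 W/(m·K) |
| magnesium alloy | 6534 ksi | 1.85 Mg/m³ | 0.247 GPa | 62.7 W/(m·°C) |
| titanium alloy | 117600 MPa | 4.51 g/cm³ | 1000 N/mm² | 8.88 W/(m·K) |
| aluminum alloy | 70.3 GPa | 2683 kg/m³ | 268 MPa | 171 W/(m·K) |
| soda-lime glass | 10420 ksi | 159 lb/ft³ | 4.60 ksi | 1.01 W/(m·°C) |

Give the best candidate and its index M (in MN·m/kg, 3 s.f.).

Screen on constraints: σ_y ≥ 149 MPa; k ≥ 35.8 W/(m·K). Survivors: magnesium alloy, aluminum alloy.
Putting every candidate on a common basis:
  magnesium alloy: E = 45.05 GPa, ρ = 1850 kg/m³
  aluminum alloy: E = 70.30 GPa, ρ = 2683 kg/m³
  aluminum alloy: M = 26.2 MN·m/kg
  magnesium alloy: M = 24.4 MN·m/kg
Highest index: aluminum alloy.

aluminum alloy, M = 26.2 MN·m/kg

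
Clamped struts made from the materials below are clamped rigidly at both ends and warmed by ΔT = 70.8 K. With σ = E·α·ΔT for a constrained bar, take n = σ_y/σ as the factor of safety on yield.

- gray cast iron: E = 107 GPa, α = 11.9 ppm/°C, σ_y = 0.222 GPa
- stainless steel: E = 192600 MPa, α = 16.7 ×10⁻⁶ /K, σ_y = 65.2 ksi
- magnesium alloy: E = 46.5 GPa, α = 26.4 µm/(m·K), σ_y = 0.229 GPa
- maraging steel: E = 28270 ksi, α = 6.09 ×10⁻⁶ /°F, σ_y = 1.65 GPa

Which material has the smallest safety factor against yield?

stainless steel

Per material, after unit conversion:
  gray cast iron: E = 107.0, α = 11.9, σ_y = 222.0 → σ = 90.1 MPa, n = 2.46
  stainless steel: E = 192.6, α = 16.7, σ_y = 449.5 → σ = 228 MPa, n = 1.97
  magnesium alloy: E = 46.50, α = 26.4, σ_y = 229.0 → σ = 86.9 MPa, n = 2.63
  maraging steel: E = 194.9, α = 11.0, σ_y = 1650 → σ = 151 MPa, n = 10.9
The minimum is stainless steel at n = 1.97.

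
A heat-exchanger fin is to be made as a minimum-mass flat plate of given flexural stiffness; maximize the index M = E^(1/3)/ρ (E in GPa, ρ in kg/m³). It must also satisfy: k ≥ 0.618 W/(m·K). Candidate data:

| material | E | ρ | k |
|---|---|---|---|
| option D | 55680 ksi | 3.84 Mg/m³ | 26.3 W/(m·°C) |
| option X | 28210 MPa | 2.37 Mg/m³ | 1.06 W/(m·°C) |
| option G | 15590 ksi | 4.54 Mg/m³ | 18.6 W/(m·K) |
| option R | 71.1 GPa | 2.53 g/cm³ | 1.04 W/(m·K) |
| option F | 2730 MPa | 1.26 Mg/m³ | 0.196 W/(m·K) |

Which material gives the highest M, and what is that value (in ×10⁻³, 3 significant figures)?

Screen on constraints: k ≥ 0.618 W/(m·K). Survivors: option D, option X, option G, option R.
Normalizing units and computing the index:
  option D: E = 383.9 GPa, ρ = 3840 kg/m³
  option X: E = 28.21 GPa, ρ = 2370 kg/m³
  option G: E = 107.5 GPa, ρ = 4540 kg/m³
  option R: E = 71.10 GPa, ρ = 2530 kg/m³
  option D: M = 1.89×10⁻³
  option R: M = 1.64×10⁻³
  option X: M = 1.28×10⁻³
  option G: M = 1.05×10⁻³
Option D ranks first.

option D, M = 1.89×10⁻³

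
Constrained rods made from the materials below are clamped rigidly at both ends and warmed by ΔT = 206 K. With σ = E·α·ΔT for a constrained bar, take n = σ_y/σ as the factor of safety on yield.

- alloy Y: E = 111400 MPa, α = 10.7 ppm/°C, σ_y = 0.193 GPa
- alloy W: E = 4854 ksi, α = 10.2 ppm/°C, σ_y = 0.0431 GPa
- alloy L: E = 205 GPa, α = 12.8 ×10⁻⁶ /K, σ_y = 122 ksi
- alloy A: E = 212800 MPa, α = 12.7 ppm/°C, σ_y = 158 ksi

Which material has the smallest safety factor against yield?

alloy W

In consistent units (E in GPa, α in ×10⁻⁶/K, σ_y in MPa):
  alloy Y: E = 111.4, α = 10.7, σ_y = 193.0 → σ = 246 MPa, n = 0.786
  alloy W: E = 33.47, α = 10.2, σ_y = 43.10 → σ = 70.3 MPa, n = 0.613
  alloy L: E = 205.0, α = 12.8, σ_y = 841.2 → σ = 541 MPa, n = 1.56
  alloy A: E = 212.8, α = 12.7, σ_y = 1089 → σ = 557 MPa, n = 1.96
The minimum is alloy W at n = 0.613.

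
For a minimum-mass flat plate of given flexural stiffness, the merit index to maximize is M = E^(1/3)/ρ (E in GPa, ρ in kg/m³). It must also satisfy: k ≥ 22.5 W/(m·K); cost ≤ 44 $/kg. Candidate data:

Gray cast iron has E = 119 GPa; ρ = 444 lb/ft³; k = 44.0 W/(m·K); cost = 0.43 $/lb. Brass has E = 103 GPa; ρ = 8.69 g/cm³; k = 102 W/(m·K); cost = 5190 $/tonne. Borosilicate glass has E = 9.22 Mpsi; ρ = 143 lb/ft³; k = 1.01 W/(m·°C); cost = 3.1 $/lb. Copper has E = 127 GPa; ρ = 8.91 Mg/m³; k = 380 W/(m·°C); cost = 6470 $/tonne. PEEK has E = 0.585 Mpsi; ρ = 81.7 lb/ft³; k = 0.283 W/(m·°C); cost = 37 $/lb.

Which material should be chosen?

Screen on constraints: k ≥ 22.5 W/(m·K); cost ≤ 44 $/kg. Survivors: gray cast iron, brass, copper.
Normalizing units and computing the index:
  gray cast iron: E = 119.0 GPa, ρ = 7112 kg/m³
  brass: E = 103.0 GPa, ρ = 8690 kg/m³
  copper: E = 127.0 GPa, ρ = 8910 kg/m³
  gray cast iron: M = 0.692×10⁻³
  copper: M = 0.564×10⁻³
  brass: M = 0.539×10⁻³
The maximum is for gray cast iron.

gray cast iron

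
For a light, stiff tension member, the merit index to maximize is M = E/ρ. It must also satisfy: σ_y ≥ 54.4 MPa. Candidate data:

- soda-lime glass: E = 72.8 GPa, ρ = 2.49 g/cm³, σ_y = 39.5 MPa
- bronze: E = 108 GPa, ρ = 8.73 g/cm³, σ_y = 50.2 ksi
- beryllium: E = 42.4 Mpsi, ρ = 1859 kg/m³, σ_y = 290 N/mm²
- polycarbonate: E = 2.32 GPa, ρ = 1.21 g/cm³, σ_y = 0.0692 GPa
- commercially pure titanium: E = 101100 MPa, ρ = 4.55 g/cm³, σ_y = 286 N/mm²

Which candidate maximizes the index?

Screen on constraints: σ_y ≥ 54.4 MPa. Survivors: bronze, beryllium, polycarbonate, commercially pure titanium.
Putting every candidate on a common basis:
  bronze: E = 108.0 GPa, ρ = 8730 kg/m³
  beryllium: E = 292.3 GPa, ρ = 1859 kg/m³
  polycarbonate: E = 2.320 GPa, ρ = 1210 kg/m³
  commercially pure titanium: E = 101.1 GPa, ρ = 4550 kg/m³
  beryllium: M = 157 MN·m/kg
  commercially pure titanium: M = 22.2 MN·m/kg
  bronze: M = 12.4 MN·m/kg
  polycarbonate: M = 1.92 MN·m/kg
Beryllium ranks first.

beryllium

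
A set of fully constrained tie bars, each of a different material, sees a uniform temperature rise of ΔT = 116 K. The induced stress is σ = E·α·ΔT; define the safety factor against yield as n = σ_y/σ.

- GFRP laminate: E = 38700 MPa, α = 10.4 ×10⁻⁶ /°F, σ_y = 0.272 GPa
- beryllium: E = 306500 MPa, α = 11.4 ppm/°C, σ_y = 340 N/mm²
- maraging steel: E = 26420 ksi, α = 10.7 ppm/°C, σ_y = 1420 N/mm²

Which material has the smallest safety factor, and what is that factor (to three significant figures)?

Per material, after unit conversion:
  GFRP laminate: E = 38.70, α = 18.7, σ_y = 272.0 → σ = 84.0 MPa, n = 3.24
  beryllium: E = 306.5, α = 11.4, σ_y = 340.0 → σ = 405 MPa, n = 0.839
  maraging steel: E = 182.2, α = 10.7, σ_y = 1420 → σ = 226 MPa, n = 6.28
Beryllium has the lowest safety factor, n = 0.839.

beryllium, n = 0.839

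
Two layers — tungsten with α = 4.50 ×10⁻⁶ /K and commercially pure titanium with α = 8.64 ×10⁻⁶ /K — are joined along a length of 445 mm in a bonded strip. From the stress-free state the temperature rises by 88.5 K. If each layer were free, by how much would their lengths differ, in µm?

163 µm

Δα = |4.50 − 8.64|×10⁻⁶/K = 4.14×10⁻⁶/K.
ΔL_mismatch = Δα·L·ΔT = 4.14×10⁻⁶ × 445.0 mm × 88.5 K = 163 µm.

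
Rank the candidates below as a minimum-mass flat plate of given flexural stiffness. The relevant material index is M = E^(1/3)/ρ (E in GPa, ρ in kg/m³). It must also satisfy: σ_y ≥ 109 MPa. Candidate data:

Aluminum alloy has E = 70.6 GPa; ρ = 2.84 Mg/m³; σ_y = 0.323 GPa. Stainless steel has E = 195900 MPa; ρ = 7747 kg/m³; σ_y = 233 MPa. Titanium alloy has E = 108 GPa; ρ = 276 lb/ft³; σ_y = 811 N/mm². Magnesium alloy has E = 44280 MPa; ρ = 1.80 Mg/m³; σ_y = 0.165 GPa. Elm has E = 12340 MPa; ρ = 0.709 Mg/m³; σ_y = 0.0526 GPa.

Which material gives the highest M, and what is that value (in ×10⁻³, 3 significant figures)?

magnesium alloy, M = 1.97×10⁻³

Screen on constraints: σ_y ≥ 109 MPa. Survivors: aluminum alloy, stainless steel, titanium alloy, magnesium alloy.
In SI units:
  aluminum alloy: E = 70.60 GPa, ρ = 2840 kg/m³
  stainless steel: E = 195.9 GPa, ρ = 7747 kg/m³
  titanium alloy: E = 108.0 GPa, ρ = 4421 kg/m³
  magnesium alloy: E = 44.28 GPa, ρ = 1800 kg/m³
  magnesium alloy: M = 1.97×10⁻³
  aluminum alloy: M = 1.46×10⁻³
  titanium alloy: M = 1.08×10⁻³
  stainless steel: M = 0.750×10⁻³
Magnesium alloy ranks first.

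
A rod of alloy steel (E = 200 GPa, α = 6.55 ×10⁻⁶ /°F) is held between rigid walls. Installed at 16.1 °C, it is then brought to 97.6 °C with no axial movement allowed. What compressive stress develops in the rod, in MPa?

α = 6.55×10⁻⁶/°F × 9/5 = 11.8×10⁻⁶/K.
ΔT = 81.50 K. Constrained thermal stress σ = E·α·ΔT = 200.0×10³ MPa × 11.8×10⁻⁶ × 81.50 = 192 MPa (compressive).

192 MPa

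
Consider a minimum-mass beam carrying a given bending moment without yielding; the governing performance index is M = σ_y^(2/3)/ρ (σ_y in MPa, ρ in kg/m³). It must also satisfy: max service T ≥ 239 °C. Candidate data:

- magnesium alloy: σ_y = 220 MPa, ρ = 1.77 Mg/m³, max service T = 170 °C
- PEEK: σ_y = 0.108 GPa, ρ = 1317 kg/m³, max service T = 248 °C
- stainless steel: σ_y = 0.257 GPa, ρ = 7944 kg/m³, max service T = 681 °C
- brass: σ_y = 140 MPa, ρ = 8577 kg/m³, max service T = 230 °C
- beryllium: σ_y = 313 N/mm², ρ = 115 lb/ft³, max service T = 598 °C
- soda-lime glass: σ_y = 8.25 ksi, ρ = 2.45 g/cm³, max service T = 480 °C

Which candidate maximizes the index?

beryllium

Screen on constraints: max service T ≥ 239 °C. Survivors: PEEK, stainless steel, beryllium, soda-lime glass.
In SI units:
  PEEK: σ_y = 108.0 MPa, ρ = 1317 kg/m³
  stainless steel: σ_y = 257.0 MPa, ρ = 7944 kg/m³
  beryllium: σ_y = 313.0 MPa, ρ = 1842 kg/m³
  soda-lime glass: σ_y = 56.88 MPa, ρ = 2450 kg/m³
  beryllium: M = 25.0×10⁻³
  PEEK: M = 17.2×10⁻³
  soda-lime glass: M = 6.04×10⁻³
  stainless steel: M = 5.09×10⁻³
Beryllium has the largest M.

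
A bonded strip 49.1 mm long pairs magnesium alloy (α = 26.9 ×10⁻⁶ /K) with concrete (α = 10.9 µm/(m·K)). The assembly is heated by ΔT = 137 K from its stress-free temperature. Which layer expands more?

magnesium alloy

α(magnesium alloy) = 26.9×10⁻⁶/K vs α(concrete) = 10.9×10⁻⁶/K.
Higher α expands more for the same ΔT: magnesium alloy.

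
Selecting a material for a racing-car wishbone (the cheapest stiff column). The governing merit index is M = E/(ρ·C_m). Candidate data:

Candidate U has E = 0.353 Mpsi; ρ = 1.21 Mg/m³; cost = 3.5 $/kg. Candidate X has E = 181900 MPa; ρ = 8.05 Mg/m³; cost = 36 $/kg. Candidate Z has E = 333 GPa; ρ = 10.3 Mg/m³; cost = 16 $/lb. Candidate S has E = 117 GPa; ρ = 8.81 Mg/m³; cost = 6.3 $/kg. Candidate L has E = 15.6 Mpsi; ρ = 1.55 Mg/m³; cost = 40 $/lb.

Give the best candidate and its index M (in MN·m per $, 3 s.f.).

Putting every candidate on a common basis:
  candidate U: E = 2.434 GPa, ρ = 1210 kg/m³, cost = 3.500 $/kg
  candidate X: E = 181.9 GPa, ρ = 8050 kg/m³, cost = 36.00 $/kg
  candidate Z: E = 333.0 GPa, ρ = 10300 kg/m³, cost = 35.27 $/kg
  candidate S: E = 117.0 GPa, ρ = 8810 kg/m³, cost = 6.300 $/kg
  candidate L: E = 107.6 GPa, ρ = 1550 kg/m³, cost = 88.18 $/kg
  candidate S: M = 2.11 MN·m per $
  candidate Z: M = 0.917 MN·m per $
  candidate L: M = 0.787 MN·m per $
  candidate X: M = 0.628 MN·m per $
  candidate U: M = 0.575 MN·m per $
Highest index: candidate S.

candidate S, M = 2.11 MN·m per $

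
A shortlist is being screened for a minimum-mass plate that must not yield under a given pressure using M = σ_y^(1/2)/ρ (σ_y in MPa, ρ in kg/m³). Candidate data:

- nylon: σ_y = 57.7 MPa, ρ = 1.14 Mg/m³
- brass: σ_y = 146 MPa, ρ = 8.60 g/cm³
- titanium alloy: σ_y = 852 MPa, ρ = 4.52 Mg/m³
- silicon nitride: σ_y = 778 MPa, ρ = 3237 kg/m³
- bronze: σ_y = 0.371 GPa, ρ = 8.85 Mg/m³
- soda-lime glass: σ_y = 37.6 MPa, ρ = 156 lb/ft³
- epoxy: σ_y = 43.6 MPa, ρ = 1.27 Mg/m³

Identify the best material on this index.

silicon nitride

Normalizing units and computing the index:
  nylon: σ_y = 57.70 MPa, ρ = 1140 kg/m³
  brass: σ_y = 146.0 MPa, ρ = 8600 kg/m³
  titanium alloy: σ_y = 852.0 MPa, ρ = 4520 kg/m³
  silicon nitride: σ_y = 778.0 MPa, ρ = 3237 kg/m³
  bronze: σ_y = 371.0 MPa, ρ = 8850 kg/m³
  soda-lime glass: σ_y = 37.60 MPa, ρ = 2499 kg/m³
  epoxy: σ_y = 43.60 MPa, ρ = 1270 kg/m³
  silicon nitride: M = 8.62×10⁻³
  nylon: M = 6.66×10⁻³
  titanium alloy: M = 6.46×10⁻³
  epoxy: M = 5.20×10⁻³
  soda-lime glass: M = 2.45×10⁻³
  bronze: M = 2.18×10⁻³
  brass: M = 1.41×10⁻³
Silicon nitride has the largest M.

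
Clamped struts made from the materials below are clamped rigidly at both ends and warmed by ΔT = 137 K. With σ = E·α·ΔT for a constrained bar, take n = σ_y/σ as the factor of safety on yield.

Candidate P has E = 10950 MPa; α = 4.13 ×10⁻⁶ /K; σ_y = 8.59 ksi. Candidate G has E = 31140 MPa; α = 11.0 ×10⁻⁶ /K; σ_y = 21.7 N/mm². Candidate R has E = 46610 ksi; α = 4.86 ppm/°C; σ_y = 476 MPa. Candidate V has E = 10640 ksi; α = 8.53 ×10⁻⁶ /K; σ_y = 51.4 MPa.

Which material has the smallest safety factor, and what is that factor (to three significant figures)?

In consistent units (E in GPa, α in ×10⁻⁶/K, σ_y in MPa):
  candidate P: E = 10.95, α = 4.13, σ_y = 59.23 → σ = 6.20 MPa, n = 9.56
  candidate G: E = 31.14, α = 11.0, σ_y = 21.70 → σ = 46.9 MPa, n = 0.462
  candidate R: E = 321.4, α = 4.86, σ_y = 476.0 → σ = 214 MPa, n = 2.22
  candidate V: E = 73.36, α = 8.53, σ_y = 51.40 → σ = 85.7 MPa, n = 0.600
Candidate G has the lowest safety factor, n = 0.462.

candidate G, n = 0.462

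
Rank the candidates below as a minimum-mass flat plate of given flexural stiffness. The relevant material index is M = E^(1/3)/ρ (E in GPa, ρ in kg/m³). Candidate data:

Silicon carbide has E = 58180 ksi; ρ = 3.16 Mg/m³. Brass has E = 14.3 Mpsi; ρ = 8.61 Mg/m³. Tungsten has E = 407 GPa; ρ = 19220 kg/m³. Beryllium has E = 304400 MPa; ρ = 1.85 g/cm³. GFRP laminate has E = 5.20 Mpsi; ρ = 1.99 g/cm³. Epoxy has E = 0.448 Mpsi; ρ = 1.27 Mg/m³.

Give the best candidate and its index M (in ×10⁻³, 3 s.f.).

Normalizing units and computing the index:
  silicon carbide: E = 401.1 GPa, ρ = 3160 kg/m³
  brass: E = 98.60 GPa, ρ = 8610 kg/m³
  tungsten: E = 407.0 GPa, ρ = 19220 kg/m³
  beryllium: E = 304.4 GPa, ρ = 1850 kg/m³
  GFRP laminate: E = 35.85 GPa, ρ = 1990 kg/m³
  epoxy: E = 3.089 GPa, ρ = 1270 kg/m³
  beryllium: M = 3.64×10⁻³
  silicon carbide: M = 2.33×10⁻³
  GFRP laminate: M = 1.66×10⁻³
  epoxy: M = 1.15×10⁻³
  brass: M = 0.537×10⁻³
  tungsten: M = 0.386×10⁻³
Beryllium has the largest M.

beryllium, M = 3.64×10⁻³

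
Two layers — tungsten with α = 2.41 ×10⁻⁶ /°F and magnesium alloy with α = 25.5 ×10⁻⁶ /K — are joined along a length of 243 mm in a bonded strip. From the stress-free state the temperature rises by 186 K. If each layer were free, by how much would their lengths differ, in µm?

tungsten: α = 2.41×10⁻⁶/°F × 9/5 = 4.34×10⁻⁶/K.
Δα = |4.34 − 25.5|×10⁻⁶/K = 21.2×10⁻⁶/K.
ΔL_mismatch = Δα·L·ΔT = 21.2×10⁻⁶ × 243.0 mm × 186.0 K = 956 µm.

956 µm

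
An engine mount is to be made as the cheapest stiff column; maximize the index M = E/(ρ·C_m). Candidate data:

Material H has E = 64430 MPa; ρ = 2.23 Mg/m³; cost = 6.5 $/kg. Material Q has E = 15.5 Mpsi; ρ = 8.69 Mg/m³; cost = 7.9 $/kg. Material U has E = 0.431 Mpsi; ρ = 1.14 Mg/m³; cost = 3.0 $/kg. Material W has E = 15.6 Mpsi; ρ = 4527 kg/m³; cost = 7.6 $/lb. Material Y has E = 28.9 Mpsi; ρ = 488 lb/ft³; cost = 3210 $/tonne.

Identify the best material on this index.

material Y

Putting every candidate on a common basis:
  material H: E = 64.43 GPa, ρ = 2230 kg/m³, cost = 6.500 $/kg
  material Q: E = 106.9 GPa, ρ = 8690 kg/m³, cost = 7.900 $/kg
  material U: E = 2.972 GPa, ρ = 1140 kg/m³, cost = 3.000 $/kg
  material W: E = 107.6 GPa, ρ = 4527 kg/m³, cost = 16.75 $/kg
  material Y: E = 199.3 GPa, ρ = 7817 kg/m³, cost = 3.210 $/kg
  material Y: M = 7.94 MN·m per $
  material H: M = 4.44 MN·m per $
  material Q: M = 1.56 MN·m per $
  material W: M = 1.42 MN·m per $
  material U: M = 0.869 MN·m per $
Material Y ranks first.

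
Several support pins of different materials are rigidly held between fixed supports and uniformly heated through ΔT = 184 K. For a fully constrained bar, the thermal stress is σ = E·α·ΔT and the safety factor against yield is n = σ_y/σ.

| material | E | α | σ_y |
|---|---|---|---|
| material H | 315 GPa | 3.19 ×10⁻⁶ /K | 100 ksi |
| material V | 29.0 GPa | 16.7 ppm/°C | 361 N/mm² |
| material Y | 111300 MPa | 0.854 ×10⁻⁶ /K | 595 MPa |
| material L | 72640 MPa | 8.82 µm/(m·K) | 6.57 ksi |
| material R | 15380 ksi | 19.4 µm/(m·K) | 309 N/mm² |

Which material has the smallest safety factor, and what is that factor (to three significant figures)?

Converting E to GPa, α to ×10⁻⁶/K, σ_y to MPa, then σ and n for each:
  material H: E = 315.0, α = 3.19, σ_y = 689.5 → σ = 185 MPa, n = 3.73
  material V: E = 29.00, α = 16.7, σ_y = 361.0 → σ = 89.1 MPa, n = 4.05
  material Y: E = 111.3, α = 0.854, σ_y = 595.0 → σ = 17.5 MPa, n = 34.0
  material L: E = 72.64, α = 8.82, σ_y = 45.30 → σ = 118 MPa, n = 0.384
  material R: E = 106.0, α = 19.4, σ_y = 309.0 → σ = 379 MPa, n = 0.816
Smallest n: material L with n = 0.384.

material L, n = 0.384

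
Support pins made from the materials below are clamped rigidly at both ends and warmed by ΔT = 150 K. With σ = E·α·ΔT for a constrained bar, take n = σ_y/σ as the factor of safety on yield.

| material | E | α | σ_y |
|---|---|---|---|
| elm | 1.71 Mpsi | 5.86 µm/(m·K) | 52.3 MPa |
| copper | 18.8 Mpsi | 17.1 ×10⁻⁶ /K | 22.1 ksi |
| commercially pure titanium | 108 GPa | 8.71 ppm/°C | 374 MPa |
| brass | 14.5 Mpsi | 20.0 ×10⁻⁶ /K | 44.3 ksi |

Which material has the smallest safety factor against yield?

Per material, after unit conversion:
  elm: E = 11.79, α = 5.86, σ_y = 52.30 → σ = 10.4 MPa, n = 5.05
  copper: E = 129.6, α = 17.1, σ_y = 152.4 → σ = 332 MPa, n = 0.458
  commercially pure titanium: E = 108.0, α = 8.71, σ_y = 374.0 → σ = 141 MPa, n = 2.65
  brass: E = 99.97, α = 20.0, σ_y = 305.4 → σ = 300 MPa, n = 1.02
The minimum is copper at n = 0.458.

copper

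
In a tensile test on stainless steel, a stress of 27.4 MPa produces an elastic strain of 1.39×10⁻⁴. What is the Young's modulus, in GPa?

E = σ/ε = 27.4 MPa / 1.39×10⁻⁴ = 197100 MPa = 197 GPa.

197 GPa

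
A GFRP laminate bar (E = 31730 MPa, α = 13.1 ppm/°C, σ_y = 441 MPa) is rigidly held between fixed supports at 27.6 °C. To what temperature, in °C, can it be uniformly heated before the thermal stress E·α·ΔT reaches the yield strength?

1090 °C

E = 31730 MPa = 31.73 GPa.
E·α·ΔT = 441.0 MPa ⇒ ΔT = 441.0 / (31.73×10³ × 13.1×10⁻⁶) = 1061 K.
T = 27.6 + 1061 = 1089 °C.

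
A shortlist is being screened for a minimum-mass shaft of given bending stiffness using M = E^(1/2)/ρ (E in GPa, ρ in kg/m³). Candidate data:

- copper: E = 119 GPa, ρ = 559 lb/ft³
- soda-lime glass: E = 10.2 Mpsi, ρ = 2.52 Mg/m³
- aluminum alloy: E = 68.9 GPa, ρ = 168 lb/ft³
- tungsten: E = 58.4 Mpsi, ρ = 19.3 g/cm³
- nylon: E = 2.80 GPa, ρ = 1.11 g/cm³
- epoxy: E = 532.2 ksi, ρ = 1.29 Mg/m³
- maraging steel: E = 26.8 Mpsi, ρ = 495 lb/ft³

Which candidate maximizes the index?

soda-lime glass

After converting to SI:
  copper: E = 119.0 GPa, ρ = 8954 kg/m³
  soda-lime glass: E = 70.33 GPa, ρ = 2520 kg/m³
  aluminum alloy: E = 68.90 GPa, ρ = 2691 kg/m³
  tungsten: E = 402.7 GPa, ρ = 19300 kg/m³
  nylon: E = 2.800 GPa, ρ = 1110 kg/m³
  epoxy: E = 3.669 GPa, ρ = 1290 kg/m³
  maraging steel: E = 184.8 GPa, ρ = 7929 kg/m³
  soda-lime glass: M = 3.33×10⁻³
  aluminum alloy: M = 3.08×10⁻³
  maraging steel: M = 1.71×10⁻³
  nylon: M = 1.51×10⁻³
  epoxy: M = 1.48×10⁻³
  copper: M = 1.22×10⁻³
  tungsten: M = 1.04×10⁻³
Highest index: soda-lime glass.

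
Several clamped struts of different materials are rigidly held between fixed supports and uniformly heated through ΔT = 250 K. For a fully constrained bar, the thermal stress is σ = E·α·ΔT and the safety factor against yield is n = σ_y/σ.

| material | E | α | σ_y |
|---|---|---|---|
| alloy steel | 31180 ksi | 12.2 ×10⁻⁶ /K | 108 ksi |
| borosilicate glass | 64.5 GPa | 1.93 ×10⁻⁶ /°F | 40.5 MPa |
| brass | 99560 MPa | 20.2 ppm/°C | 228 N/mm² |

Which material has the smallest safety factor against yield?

With everything in SI (GPa, ×10⁻⁶/K, MPa):
  alloy steel: E = 215.0, α = 12.2, σ_y = 744.6 → σ = 656 MPa, n = 1.14
  borosilicate glass: E = 64.50, α = 3.47, σ_y = 40.50 → σ = 56.0 MPa, n = 0.723
  brass: E = 99.56, α = 20.2, σ_y = 228.0 → σ = 503 MPa, n = 0.453
Brass has the lowest safety factor, n = 0.453.

brass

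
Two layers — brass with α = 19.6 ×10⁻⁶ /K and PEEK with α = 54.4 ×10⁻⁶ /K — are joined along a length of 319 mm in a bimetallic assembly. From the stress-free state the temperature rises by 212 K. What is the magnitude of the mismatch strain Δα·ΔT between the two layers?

Δα = |19.6 − 54.4|×10⁻⁶/K = 34.8×10⁻⁶/K.
Mismatch strain = Δα·ΔT = 34.8×10⁻⁶ × 212.0 = 7.38×10⁻³.

7.38×10⁻³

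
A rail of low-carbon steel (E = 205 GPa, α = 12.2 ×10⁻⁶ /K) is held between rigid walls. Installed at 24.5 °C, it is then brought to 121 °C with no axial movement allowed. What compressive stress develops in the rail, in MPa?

ΔT = 96.50 K. Constrained thermal stress σ = E·α·ΔT = 205.0×10³ MPa × 12.2×10⁻⁶ × 96.50 = 241 MPa (compressive).

241 MPa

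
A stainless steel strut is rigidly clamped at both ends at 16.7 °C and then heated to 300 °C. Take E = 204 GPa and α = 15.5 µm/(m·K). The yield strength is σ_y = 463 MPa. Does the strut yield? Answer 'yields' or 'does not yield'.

ΔT = 283.3 K. Constrained thermal stress σ = E·α·ΔT = 204.0×10³ MPa × 15.5×10⁻⁶ × 283.3 = 896 MPa (compressive).
Compare to σ_y = 463 MPa: σ ≥ σ_y, so it yields.

yields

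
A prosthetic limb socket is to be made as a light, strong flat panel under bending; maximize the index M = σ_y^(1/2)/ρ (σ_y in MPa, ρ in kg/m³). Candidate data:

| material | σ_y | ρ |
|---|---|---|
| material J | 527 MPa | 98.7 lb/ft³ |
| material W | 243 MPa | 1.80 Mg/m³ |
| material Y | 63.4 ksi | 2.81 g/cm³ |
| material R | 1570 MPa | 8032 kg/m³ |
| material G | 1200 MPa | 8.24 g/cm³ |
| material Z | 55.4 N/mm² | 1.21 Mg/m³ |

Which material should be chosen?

After converting to SI:
  material J: σ_y = 527.0 MPa, ρ = 1581 kg/m³
  material W: σ_y = 243.0 MPa, ρ = 1800 kg/m³
  material Y: σ_y = 437.1 MPa, ρ = 2810 kg/m³
  material R: σ_y = 1570 MPa, ρ = 8032 kg/m³
  material G: σ_y = 1200 MPa, ρ = 8240 kg/m³
  material Z: σ_y = 55.40 MPa, ρ = 1210 kg/m³
  material J: M = 14.5×10⁻³
  material W: M = 8.66×10⁻³
  material Y: M = 7.44×10⁻³
  material Z: M = 6.15×10⁻³
  material R: M = 4.93×10⁻³
  material G: M = 4.20×10⁻³
Material J ranks first.

material J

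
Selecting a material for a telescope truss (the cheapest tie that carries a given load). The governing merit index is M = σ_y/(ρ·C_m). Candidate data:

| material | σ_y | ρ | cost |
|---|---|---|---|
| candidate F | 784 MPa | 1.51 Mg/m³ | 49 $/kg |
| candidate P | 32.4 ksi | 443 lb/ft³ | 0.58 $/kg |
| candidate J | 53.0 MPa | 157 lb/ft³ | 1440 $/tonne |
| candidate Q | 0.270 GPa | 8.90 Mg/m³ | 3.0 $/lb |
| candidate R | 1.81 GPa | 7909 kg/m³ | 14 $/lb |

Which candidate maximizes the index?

Normalizing units and computing the index:
  candidate F: σ_y = 784.0 MPa, ρ = 1510 kg/m³, cost = 49.00 $/kg
  candidate P: σ_y = 223.4 MPa, ρ = 7096 kg/m³, cost = 0.5800 $/kg
  candidate J: σ_y = 53.00 MPa, ρ = 2515 kg/m³, cost = 1.440 $/kg
  candidate Q: σ_y = 270.0 MPa, ρ = 8900 kg/m³, cost = 6.614 $/kg
  candidate R: σ_y = 1810 MPa, ρ = 7909 kg/m³, cost = 30.86 $/kg
  candidate P: M = 54.3 kN·m per $
  candidate J: M = 14.6 kN·m per $
  candidate F: M = 10.6 kN·m per $
  candidate R: M = 7.41 kN·m per $
  candidate Q: M = 4.59 kN·m per $
The maximum is for candidate P.

candidate P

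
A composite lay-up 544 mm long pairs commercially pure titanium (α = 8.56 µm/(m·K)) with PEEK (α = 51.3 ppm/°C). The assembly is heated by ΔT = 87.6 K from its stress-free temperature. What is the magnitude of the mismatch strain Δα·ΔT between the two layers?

3.74×10⁻³

Δα = |8.56 − 51.3|×10⁻⁶/K = 42.7×10⁻⁶/K.
Mismatch strain = Δα·ΔT = 42.7×10⁻⁶ × 87.6 = 3.74×10⁻³.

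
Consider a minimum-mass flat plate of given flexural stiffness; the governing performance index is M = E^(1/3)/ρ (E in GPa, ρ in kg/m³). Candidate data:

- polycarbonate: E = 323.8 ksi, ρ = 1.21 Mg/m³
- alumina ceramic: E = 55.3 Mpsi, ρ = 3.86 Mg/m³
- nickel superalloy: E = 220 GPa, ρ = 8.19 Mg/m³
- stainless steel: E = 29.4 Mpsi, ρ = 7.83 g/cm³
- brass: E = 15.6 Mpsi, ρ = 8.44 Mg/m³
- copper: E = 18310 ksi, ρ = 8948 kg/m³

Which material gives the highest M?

Normalizing units and computing the index:
  polycarbonate: E = 2.233 GPa, ρ = 1210 kg/m³
  alumina ceramic: E = 381.3 GPa, ρ = 3860 kg/m³
  nickel superalloy: E = 220.0 GPa, ρ = 8190 kg/m³
  stainless steel: E = 202.7 GPa, ρ = 7830 kg/m³
  brass: E = 107.6 GPa, ρ = 8440 kg/m³
  copper: E = 126.2 GPa, ρ = 8948 kg/m³
  alumina ceramic: M = 1.88×10⁻³
  polycarbonate: M = 1.08×10⁻³
  stainless steel: M = 0.750×10⁻³
  nickel superalloy: M = 0.737×10⁻³
  brass: M = 0.563×10⁻³
  copper: M = 0.561×10⁻³
Alumina ceramic has the largest M.

alumina ceramic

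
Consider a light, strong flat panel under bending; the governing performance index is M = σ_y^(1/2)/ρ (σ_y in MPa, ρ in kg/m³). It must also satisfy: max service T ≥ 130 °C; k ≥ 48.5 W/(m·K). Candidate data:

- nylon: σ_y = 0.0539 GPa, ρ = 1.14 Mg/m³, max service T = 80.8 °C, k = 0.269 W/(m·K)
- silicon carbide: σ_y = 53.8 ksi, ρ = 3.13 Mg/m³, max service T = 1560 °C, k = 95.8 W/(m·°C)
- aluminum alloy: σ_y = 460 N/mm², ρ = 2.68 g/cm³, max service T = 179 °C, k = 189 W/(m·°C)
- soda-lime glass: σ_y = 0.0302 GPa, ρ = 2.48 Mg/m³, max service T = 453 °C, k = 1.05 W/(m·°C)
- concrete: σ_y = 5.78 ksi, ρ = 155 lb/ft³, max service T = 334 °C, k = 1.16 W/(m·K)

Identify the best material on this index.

aluminum alloy

Screen on constraints: max service T ≥ 130 °C; k ≥ 48.5 W/(m·K). Survivors: silicon carbide, aluminum alloy.
Normalizing units and computing the index:
  silicon carbide: σ_y = 370.9 MPa, ρ = 3130 kg/m³
  aluminum alloy: σ_y = 460.0 MPa, ρ = 2680 kg/m³
  aluminum alloy: M = 8.00×10⁻³
  silicon carbide: M = 6.15×10⁻³
Highest index: aluminum alloy.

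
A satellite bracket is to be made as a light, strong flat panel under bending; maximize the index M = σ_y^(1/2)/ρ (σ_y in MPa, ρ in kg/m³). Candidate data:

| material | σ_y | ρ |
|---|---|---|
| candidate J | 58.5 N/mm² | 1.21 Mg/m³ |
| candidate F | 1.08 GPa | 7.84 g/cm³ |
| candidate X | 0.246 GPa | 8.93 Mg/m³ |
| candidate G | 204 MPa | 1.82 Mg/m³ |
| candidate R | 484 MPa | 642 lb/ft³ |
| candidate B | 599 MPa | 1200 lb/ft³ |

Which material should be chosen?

candidate G

Convert each candidate to consistent units, then evaluate M:
  candidate J: σ_y = 58.50 MPa, ρ = 1210 kg/m³
  candidate F: σ_y = 1080 MPa, ρ = 7840 kg/m³
  candidate X: σ_y = 246.0 MPa, ρ = 8930 kg/m³
  candidate G: σ_y = 204.0 MPa, ρ = 1820 kg/m³
  candidate R: σ_y = 484.0 MPa, ρ = 10280 kg/m³
  candidate B: σ_y = 599.0 MPa, ρ = 19220 kg/m³
  candidate G: M = 7.85×10⁻³
  candidate J: M = 6.32×10⁻³
  candidate F: M = 4.19×10⁻³
  candidate R: M = 2.14×10⁻³
  candidate X: M = 1.76×10⁻³
  candidate B: M = 1.27×10⁻³
Candidate G has the largest M.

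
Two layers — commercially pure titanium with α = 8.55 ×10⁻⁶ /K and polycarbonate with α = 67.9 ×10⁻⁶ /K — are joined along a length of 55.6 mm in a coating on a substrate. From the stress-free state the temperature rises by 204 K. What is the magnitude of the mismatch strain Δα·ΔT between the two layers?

Δα = |8.55 − 67.9|×10⁻⁶/K = 59.4×10⁻⁶/K.
Mismatch strain = Δα·ΔT = 59.4×10⁻⁶ × 204.0 = 0.0121.

0.0121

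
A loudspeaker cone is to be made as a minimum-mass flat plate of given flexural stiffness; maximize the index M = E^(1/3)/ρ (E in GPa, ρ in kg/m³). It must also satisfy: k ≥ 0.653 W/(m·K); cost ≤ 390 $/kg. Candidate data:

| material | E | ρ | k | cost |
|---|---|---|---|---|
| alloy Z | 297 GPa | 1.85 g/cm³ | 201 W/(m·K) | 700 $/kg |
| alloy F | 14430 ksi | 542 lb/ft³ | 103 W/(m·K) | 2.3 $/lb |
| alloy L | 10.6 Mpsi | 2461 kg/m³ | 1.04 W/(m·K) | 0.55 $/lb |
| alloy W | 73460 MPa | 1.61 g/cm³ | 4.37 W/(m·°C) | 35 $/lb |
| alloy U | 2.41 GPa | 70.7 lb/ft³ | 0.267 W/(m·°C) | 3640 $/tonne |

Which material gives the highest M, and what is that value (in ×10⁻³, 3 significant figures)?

alloy W, M = 2.60×10⁻³

Screen on constraints: k ≥ 0.653 W/(m·K); cost ≤ 390 $/kg. Survivors: alloy F, alloy L, alloy W.
Convert each candidate to consistent units, then evaluate M:
  alloy F: E = 99.49 GPa, ρ = 8682 kg/m³
  alloy L: E = 73.08 GPa, ρ = 2461 kg/m³
  alloy W: E = 73.46 GPa, ρ = 1610 kg/m³
  alloy W: M = 2.60×10⁻³
  alloy L: M = 1.70×10⁻³
  alloy F: M = 0.534×10⁻³
The maximum is for alloy W.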